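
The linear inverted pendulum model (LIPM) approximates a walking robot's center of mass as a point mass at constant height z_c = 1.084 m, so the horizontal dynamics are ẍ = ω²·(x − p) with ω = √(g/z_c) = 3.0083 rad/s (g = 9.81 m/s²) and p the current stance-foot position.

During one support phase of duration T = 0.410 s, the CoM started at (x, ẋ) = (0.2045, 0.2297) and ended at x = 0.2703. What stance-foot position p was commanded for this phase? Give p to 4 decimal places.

ωT = 3.0083·0.410 = 1.233403; cosh(ωT) = 1.862096, sinh(ωT) = 1.570796
x(T) = p + (x₀−p)·cosh(ωT) + (ẋ₀/ω)·sinh(ωT) ⇒ p·(1 − cosh) = x(T) − x₀·cosh − (ẋ₀/ω)·sinh
numerator   = 0.2703 − (0.2045)·1.862096 − (0.2297/3.0083)·1.570796 = -0.230437
denominator = 1 − 1.862096 = -0.862096
p = -0.230437 / -0.862096 = 0.2673

p = 0.2673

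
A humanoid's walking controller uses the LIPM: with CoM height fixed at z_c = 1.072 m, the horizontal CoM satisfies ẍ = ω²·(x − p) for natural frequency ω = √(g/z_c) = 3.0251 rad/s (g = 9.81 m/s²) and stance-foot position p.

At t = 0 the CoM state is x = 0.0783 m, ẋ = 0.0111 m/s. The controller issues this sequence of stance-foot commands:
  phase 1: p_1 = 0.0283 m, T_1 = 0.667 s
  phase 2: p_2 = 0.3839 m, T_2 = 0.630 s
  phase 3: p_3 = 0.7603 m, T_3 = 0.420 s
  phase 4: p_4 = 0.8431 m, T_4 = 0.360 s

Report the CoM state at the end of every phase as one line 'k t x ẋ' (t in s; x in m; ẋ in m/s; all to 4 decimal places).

phase 1: p=0.0283, T=0.667, ωT=2.017742, cosh=3.827138, sinh=3.694182; start (x,ẋ)=(0.078300, 0.011100) → end (x,ẋ)=(0.233212, 0.601245)
phase 2: p=0.3839, T=0.630, ωT=1.905813, cosh=3.436787, sinh=3.288086; start (x,ẋ)=(0.233212, 0.601245) → end (x,ẋ)=(0.519531, 0.567489)
phase 3: p=0.7603, T=0.420, ωT=1.270542, cosh=1.921731, sinh=1.641052; start (x,ẋ)=(0.519531, 0.567489) → end (x,ẋ)=(0.605457, -0.104700)
phase 4: p=0.8431, T=0.360, ωT=1.089036, cosh=1.653975, sinh=1.317434; start (x,ẋ)=(0.605457, -0.104700) → end (x,ẋ)=(0.404447, -1.120267)

1 0.6670 0.2332 0.6012
2 1.2970 0.5195 0.5675
3 1.7170 0.6055 -0.1047
4 2.0770 0.4044 -1.1203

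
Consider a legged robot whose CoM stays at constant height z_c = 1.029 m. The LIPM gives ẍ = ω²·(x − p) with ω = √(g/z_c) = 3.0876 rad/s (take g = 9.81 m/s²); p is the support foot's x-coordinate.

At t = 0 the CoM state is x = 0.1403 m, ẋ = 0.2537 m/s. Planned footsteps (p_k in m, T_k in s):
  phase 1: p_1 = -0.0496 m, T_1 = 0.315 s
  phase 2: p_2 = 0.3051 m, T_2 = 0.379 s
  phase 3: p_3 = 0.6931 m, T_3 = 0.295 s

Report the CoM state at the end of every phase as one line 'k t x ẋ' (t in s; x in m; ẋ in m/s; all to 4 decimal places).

phase 1: p=-0.0496, T=0.315, ωT=0.972594, cosh=1.511449, sinh=1.133348; start (x,ẋ)=(0.140300, 0.253700) → end (x,ẋ)=(0.330548, 1.047976)
phase 2: p=0.3051, T=0.379, ωT=1.170200, cosh=1.766472, sinh=1.456167; start (x,ẋ)=(0.330548, 1.047976) → end (x,ẋ)=(0.844298, 1.965637)
phase 3: p=0.6931, T=0.295, ωT=0.910842, cosh=1.444300, sinh=1.042115; start (x,ẋ)=(0.844298, 1.965637) → end (x,ẋ)=(1.574909, 3.325469)

1 0.3150 0.3305 1.0480
2 0.6940 0.8443 1.9656
3 0.9890 1.5749 3.3255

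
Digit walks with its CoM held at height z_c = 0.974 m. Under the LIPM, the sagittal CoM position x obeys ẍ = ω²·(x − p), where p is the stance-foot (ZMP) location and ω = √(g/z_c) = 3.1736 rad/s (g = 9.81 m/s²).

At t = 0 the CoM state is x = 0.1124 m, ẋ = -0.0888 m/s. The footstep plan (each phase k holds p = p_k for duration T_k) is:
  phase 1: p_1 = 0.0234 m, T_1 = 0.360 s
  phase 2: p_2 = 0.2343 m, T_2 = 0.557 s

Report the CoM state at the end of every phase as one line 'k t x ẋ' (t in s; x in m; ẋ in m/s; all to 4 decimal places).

1 0.3600 0.1377 0.2443
2 0.9170 0.1620 -0.1354

phase 1: p=0.0234, T=0.360, ωT=1.142496, cosh=1.726802, sinh=1.407780; start (x,ẋ)=(0.112400, -0.088800) → end (x,ẋ)=(0.137695, 0.244288)
phase 2: p=0.2343, T=0.557, ωT=1.767695, cosh=3.014032, sinh=2.843306; start (x,ẋ)=(0.137695, 0.244288) → end (x,ẋ)=(0.161992, -0.135429)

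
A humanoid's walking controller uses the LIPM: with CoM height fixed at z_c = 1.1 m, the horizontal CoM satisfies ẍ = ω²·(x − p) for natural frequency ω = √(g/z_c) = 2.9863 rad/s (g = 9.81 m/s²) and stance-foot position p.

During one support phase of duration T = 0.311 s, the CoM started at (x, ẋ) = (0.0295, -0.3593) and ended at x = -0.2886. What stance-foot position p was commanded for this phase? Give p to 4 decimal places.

p = 0.4388

ωT = 2.9863·0.311 = 0.928739; cosh(ωT) = 1.463184, sinh(ωT) = 1.068132
x(T) = p + (x₀−p)·cosh(ωT) + (ẋ₀/ω)·sinh(ωT) ⇒ p·(1 − cosh) = x(T) − x₀·cosh − (ẋ₀/ω)·sinh
numerator   = -0.2886 − (0.0295)·1.463184 − (-0.3593/2.9863)·1.068132 = -0.203250
denominator = 1 − 1.463184 = -0.463184
p = -0.203250 / -0.463184 = 0.4388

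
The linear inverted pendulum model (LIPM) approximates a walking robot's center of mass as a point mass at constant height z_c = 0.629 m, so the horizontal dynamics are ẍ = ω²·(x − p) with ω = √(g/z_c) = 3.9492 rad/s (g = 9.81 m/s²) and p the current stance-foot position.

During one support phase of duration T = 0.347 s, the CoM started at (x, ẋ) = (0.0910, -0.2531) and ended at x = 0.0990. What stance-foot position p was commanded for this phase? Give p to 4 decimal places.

p = -0.0240

ωT = 3.9492·0.347 = 1.370372; cosh(ωT) = 2.095414, sinh(ωT) = 1.841402
x(T) = p + (x₀−p)·cosh(ωT) + (ẋ₀/ω)·sinh(ωT) ⇒ p·(1 − cosh) = x(T) − x₀·cosh − (ẋ₀/ω)·sinh
numerator   = 0.0990 − (0.0910)·2.095414 − (-0.2531/3.9492)·1.841402 = 0.026331
denominator = 1 − 2.095414 = -1.095414
p = 0.026331 / -1.095414 = -0.0240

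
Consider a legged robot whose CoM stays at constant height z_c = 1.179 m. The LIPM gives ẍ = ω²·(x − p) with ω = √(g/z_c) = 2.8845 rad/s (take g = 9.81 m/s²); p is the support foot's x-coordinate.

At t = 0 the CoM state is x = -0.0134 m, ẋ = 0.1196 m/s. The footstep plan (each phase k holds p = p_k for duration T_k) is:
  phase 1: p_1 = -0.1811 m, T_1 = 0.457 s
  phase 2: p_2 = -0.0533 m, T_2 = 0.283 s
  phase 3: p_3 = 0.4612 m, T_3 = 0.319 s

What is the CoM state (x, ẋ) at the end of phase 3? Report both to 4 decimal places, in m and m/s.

x = 1.5607, ẋ = 3.8105

phase 1: p=-0.1811, T=0.457, ωT=1.318217, cosh=2.002182, sinh=1.734569; start (x,ẋ)=(-0.013400, 0.119600) → end (x,ẋ)=(0.226586, 1.078525)
phase 2: p=-0.0533, T=0.283, ωT=0.816313, cosh=1.352102, sinh=0.910043; start (x,ẋ)=(0.226586, 1.078525) → end (x,ẋ)=(0.665403, 2.192983)
phase 3: p=0.4612, T=0.319, ωT=0.920156, cosh=1.454069, sinh=1.055612; start (x,ẋ)=(0.665403, 2.192983) → end (x,ẋ)=(1.560670, 3.810529)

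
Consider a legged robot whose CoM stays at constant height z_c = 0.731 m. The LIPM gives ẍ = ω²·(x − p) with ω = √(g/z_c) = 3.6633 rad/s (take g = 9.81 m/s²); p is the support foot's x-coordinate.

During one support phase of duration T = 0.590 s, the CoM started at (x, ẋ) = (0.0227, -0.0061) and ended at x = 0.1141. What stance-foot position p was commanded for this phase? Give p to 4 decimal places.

p = -0.0063

ωT = 3.6633·0.590 = 2.161347; cosh(ωT) = 4.398998, sinh(ωT) = 4.283828
x(T) = p + (x₀−p)·cosh(ωT) + (ẋ₀/ω)·sinh(ωT) ⇒ p·(1 − cosh) = x(T) − x₀·cosh − (ẋ₀/ω)·sinh
numerator   = 0.1141 − (0.0227)·4.398998 − (-0.0061/3.6633)·4.283828 = 0.021376
denominator = 1 − 4.398998 = -3.398998
p = 0.021376 / -3.398998 = -0.0063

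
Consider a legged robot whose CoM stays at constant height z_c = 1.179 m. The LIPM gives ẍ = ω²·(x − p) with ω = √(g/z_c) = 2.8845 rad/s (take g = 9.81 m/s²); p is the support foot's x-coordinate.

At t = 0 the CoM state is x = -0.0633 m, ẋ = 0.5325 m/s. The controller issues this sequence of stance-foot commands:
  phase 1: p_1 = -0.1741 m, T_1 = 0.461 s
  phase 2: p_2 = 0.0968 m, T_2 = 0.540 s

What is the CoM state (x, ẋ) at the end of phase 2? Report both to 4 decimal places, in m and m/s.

phase 1: p=-0.1741, T=0.461, ωT=1.329755, cosh=2.022329, sinh=1.757787; start (x,ẋ)=(-0.063300, 0.532500) → end (x,ẋ)=(0.374474, 1.638683)
phase 2: p=0.0968, T=0.540, ωT=1.557630, cosh=2.479095, sinh=2.268461; start (x,ẋ)=(0.374474, 1.638683) → end (x,ẋ)=(2.073893, 5.879380)

x = 2.0739, ẋ = 5.8794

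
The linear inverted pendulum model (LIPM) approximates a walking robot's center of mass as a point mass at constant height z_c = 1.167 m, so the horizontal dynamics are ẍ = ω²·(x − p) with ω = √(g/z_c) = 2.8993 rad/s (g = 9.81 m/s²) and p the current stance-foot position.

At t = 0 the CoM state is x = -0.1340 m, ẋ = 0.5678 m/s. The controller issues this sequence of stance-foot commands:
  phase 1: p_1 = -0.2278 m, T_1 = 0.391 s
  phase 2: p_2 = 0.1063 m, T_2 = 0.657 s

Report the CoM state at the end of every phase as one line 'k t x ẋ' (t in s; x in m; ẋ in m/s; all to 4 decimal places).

1 0.3910 0.2057 1.3521
2 1.0480 1.9796 5.5895

phase 1: p=-0.2278, T=0.391, ωT=1.133626, cosh=1.714383, sinh=1.392519; start (x,ẋ)=(-0.134000, 0.567800) → end (x,ẋ)=(0.205721, 1.352129)
phase 2: p=0.1063, T=0.657, ωT=1.904840, cosh=3.433590, sinh=3.284743; start (x,ẋ)=(0.205721, 1.352129) → end (x,ẋ)=(1.979555, 5.589483)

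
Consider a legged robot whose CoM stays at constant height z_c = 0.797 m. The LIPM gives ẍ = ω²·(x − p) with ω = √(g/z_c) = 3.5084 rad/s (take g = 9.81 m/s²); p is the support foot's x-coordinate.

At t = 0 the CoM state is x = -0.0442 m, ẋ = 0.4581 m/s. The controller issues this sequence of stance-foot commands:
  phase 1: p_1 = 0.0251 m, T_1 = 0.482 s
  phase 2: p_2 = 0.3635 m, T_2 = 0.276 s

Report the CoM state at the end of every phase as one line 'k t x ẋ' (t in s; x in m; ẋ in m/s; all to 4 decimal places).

phase 1: p=0.0251, T=0.482, ωT=1.691049, cosh=2.804747, sinh=2.620421; start (x,ẋ)=(-0.044200, 0.458100) → end (x,ẋ)=(0.172886, 0.647746)
phase 2: p=0.3635, T=0.276, ωT=0.968318, cosh=1.506617, sinh=1.126896; start (x,ẋ)=(0.172886, 0.647746) → end (x,ẋ)=(0.284373, 0.222292)

1 0.4820 0.1729 0.6477
2 0.7580 0.2844 0.2223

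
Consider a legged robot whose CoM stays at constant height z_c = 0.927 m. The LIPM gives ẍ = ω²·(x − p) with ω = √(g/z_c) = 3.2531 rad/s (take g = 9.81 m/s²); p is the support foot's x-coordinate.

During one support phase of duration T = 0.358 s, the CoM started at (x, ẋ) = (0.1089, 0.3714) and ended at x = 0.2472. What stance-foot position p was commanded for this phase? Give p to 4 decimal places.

ωT = 3.2531·0.358 = 1.164610; cosh(ωT) = 1.758358, sinh(ωT) = 1.446314
x(T) = p + (x₀−p)·cosh(ωT) + (ẋ₀/ω)·sinh(ωT) ⇒ p·(1 − cosh) = x(T) − x₀·cosh − (ẋ₀/ω)·sinh
numerator   = 0.2472 − (0.1089)·1.758358 − (0.3714/3.2531)·1.446314 = -0.109408
denominator = 1 − 1.758358 = -0.758358
p = -0.109408 / -0.758358 = 0.1443

p = 0.1443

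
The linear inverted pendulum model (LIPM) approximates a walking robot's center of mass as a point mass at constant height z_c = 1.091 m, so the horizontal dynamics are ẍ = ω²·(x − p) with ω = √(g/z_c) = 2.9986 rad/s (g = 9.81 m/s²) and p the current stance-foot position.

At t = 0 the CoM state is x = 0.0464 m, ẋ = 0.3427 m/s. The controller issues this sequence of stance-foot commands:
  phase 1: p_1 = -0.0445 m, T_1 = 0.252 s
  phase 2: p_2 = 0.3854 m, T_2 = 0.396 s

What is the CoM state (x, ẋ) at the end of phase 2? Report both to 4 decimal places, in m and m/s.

x = 0.3295, ẋ = 0.2357

phase 1: p=-0.0445, T=0.252, ωT=0.755647, cosh=1.299348, sinh=0.829641; start (x,ẋ)=(0.046400, 0.342700) → end (x,ẋ)=(0.168428, 0.671424)
phase 2: p=0.3854, T=0.396, ωT=1.187446, cosh=1.791847, sinh=1.486848; start (x,ẋ)=(0.168428, 0.671424) → end (x,ẋ)=(0.329543, 0.235726)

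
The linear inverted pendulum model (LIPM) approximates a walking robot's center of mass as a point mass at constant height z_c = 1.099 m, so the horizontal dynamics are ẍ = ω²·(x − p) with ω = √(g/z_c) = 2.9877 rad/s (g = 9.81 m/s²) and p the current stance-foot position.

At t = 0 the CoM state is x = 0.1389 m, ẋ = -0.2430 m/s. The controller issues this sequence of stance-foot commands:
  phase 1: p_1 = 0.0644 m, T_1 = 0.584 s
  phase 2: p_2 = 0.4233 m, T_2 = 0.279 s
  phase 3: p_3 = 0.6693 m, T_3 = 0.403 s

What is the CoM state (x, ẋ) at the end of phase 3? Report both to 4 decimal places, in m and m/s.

phase 1: p=0.0644, T=0.584, ωT=1.744817, cosh=2.949765, sinh=2.775088; start (x,ẋ)=(0.138900, -0.243000) → end (x,ẋ)=(0.058450, -0.099104)
phase 2: p=0.4233, T=0.279, ωT=0.833568, cosh=1.368006, sinh=0.933510; start (x,ẋ)=(0.058450, -0.099104) → end (x,ẋ)=(-0.106782, -1.153159)
phase 3: p=0.6693, T=0.403, ωT=1.204043, cosh=1.816773, sinh=1.516794; start (x,ẋ)=(-0.106782, -1.153159) → end (x,ẋ)=(-1.326101, -5.612021)

x = -1.3261, ẋ = -5.6120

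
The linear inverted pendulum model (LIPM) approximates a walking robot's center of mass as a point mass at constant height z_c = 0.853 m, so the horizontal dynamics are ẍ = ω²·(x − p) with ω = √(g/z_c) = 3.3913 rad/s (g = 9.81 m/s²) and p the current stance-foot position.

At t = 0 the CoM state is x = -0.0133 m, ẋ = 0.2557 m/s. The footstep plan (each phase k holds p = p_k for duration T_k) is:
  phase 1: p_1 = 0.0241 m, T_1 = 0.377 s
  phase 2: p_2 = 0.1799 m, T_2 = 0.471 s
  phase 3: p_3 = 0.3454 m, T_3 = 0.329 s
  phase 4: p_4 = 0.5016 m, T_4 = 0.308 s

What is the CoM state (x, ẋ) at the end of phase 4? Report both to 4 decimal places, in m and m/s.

x = -0.8915, ẋ = -4.4584

phase 1: p=0.0241, T=0.377, ωT=1.278520, cosh=1.934885, sinh=1.656436; start (x,ẋ)=(-0.013300, 0.255700) → end (x,ẋ)=(0.076629, 0.284657)
phase 2: p=0.1799, T=0.471, ωT=1.597302, cosh=2.571065, sinh=2.368623; start (x,ẋ)=(0.076629, 0.284657) → end (x,ẋ)=(0.113198, -0.097678)
phase 3: p=0.3454, T=0.329, ωT=1.115738, cosh=1.689746, sinh=1.362073; start (x,ẋ)=(0.113198, -0.097678) → end (x,ẋ)=(-0.086193, -1.237637)
phase 4: p=0.5016, T=0.308, ωT=1.044520, cosh=1.596948, sinh=1.245087; start (x,ẋ)=(-0.086193, -1.237637) → end (x,ẋ)=(-0.891463, -4.458376)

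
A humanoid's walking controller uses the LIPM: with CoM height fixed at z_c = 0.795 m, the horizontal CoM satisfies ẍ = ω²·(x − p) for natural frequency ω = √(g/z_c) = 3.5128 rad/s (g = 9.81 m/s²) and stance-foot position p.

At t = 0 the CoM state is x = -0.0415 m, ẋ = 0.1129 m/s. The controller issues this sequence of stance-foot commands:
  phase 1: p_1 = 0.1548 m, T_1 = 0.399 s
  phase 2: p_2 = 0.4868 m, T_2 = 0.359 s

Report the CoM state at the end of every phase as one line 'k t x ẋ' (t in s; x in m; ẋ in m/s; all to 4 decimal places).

phase 1: p=0.1548, T=0.399, ωT=1.401607, cosh=2.153962, sinh=1.907761; start (x,ẋ)=(-0.041500, 0.112900) → end (x,ẋ)=(-0.206708, -1.072338)
phase 2: p=0.4868, T=0.359, ωT=1.261095, cosh=1.906314, sinh=1.622971; start (x,ẋ)=(-0.206708, -1.072338) → end (x,ẋ)=(-1.330682, -5.998022)

1 0.3990 -0.2067 -1.0723
2 0.7580 -1.3307 -5.9980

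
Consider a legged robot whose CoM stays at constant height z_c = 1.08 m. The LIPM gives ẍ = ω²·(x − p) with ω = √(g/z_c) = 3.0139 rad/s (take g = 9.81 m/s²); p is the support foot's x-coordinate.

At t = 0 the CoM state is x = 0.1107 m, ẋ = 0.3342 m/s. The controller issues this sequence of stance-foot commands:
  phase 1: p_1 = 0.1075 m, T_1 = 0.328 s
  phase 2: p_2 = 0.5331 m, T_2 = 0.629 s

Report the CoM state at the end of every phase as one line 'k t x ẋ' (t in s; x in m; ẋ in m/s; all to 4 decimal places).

1 0.3280 0.2408 0.5224
2 0.9570 0.1020 -1.0886

phase 1: p=0.1075, T=0.328, ωT=0.988559, cosh=1.529736, sinh=1.157624; start (x,ẋ)=(0.110700, 0.334200) → end (x,ẋ)=(0.240760, 0.522402)
phase 2: p=0.5331, T=0.629, ωT=1.895743, cosh=3.403850, sinh=3.253644; start (x,ẋ)=(0.240760, 0.522402) → end (x,ẋ)=(0.101975, -1.088555)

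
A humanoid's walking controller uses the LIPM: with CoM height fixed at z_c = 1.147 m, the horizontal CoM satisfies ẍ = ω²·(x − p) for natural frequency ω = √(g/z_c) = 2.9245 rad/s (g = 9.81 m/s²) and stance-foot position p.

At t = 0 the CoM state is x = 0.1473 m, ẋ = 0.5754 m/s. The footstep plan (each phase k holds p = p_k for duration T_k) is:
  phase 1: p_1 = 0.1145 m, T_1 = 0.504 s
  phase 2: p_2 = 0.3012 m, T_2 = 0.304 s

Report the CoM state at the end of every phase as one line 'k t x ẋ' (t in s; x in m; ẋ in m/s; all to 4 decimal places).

phase 1: p=0.1145, T=0.504, ωT=1.473948, cosh=2.297730, sinh=2.068710; start (x,ẋ)=(0.147300, 0.575400) → end (x,ẋ)=(0.596888, 1.520552)
phase 2: p=0.3012, T=0.304, ωT=0.889048, cosh=1.421930, sinh=1.010883; start (x,ẋ)=(0.596888, 1.520552) → end (x,ẋ)=(1.247241, 3.036267)

1 0.5040 0.5969 1.5206
2 0.8080 1.2472 3.0363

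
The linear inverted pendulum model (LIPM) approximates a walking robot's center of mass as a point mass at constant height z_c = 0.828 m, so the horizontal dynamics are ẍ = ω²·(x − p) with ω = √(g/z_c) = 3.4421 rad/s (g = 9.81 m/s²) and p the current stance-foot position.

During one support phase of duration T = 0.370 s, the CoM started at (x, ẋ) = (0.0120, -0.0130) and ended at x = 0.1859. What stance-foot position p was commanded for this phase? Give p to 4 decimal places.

ωT = 3.4421·0.370 = 1.273577; cosh(ωT) = 1.926721, sinh(ωT) = 1.646892
x(T) = p + (x₀−p)·cosh(ωT) + (ẋ₀/ω)·sinh(ωT) ⇒ p·(1 − cosh) = x(T) − x₀·cosh − (ẋ₀/ω)·sinh
numerator   = 0.1859 − (0.0120)·1.926721 − (-0.0130/3.4421)·1.646892 = 0.168999
denominator = 1 − 1.926721 = -0.926721
p = 0.168999 / -0.926721 = -0.1824

p = -0.1824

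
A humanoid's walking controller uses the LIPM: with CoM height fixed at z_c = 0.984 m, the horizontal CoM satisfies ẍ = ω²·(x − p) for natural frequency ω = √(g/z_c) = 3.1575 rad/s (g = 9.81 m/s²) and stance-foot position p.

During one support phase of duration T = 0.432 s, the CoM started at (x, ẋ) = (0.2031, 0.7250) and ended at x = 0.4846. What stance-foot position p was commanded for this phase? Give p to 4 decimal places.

ωT = 3.1575·0.432 = 1.364040; cosh(ωT) = 2.083796, sinh(ωT) = 1.828170
x(T) = p + (x₀−p)·cosh(ωT) + (ẋ₀/ω)·sinh(ωT) ⇒ p·(1 − cosh) = x(T) − x₀·cosh − (ẋ₀/ω)·sinh
numerator   = 0.4846 − (0.2031)·2.083796 − (0.7250/3.1575)·1.828170 = -0.358389
denominator = 1 − 2.083796 = -1.083796
p = -0.358389 / -1.083796 = 0.3307

p = 0.3307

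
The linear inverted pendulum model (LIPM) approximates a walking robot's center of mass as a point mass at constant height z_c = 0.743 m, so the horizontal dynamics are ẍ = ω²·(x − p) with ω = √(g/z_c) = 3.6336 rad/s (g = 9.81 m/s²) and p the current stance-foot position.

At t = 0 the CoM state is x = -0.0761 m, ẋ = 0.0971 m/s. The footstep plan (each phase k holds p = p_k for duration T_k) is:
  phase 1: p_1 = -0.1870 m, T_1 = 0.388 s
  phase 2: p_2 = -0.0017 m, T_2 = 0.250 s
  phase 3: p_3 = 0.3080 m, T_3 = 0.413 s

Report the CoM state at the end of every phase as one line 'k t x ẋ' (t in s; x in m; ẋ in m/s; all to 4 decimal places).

1 0.3880 0.1051 0.9866
2 0.6380 0.4343 1.8254
3 1.0510 1.6757 5.2743

phase 1: p=-0.1870, T=0.388, ωT=1.409837, cosh=2.169735, sinh=1.925552; start (x,ẋ)=(-0.076100, 0.097100) → end (x,ẋ)=(0.105080, 0.986614)
phase 2: p=-0.0017, T=0.250, ωT=0.908400, cosh=1.441760, sinh=1.038591; start (x,ẋ)=(0.105080, 0.986614) → end (x,ẋ)=(0.434254, 1.825428)
phase 3: p=0.3080, T=0.413, ωT=1.500677, cosh=2.353851, sinh=2.130872; start (x,ẋ)=(0.434254, 1.825428) → end (x,ẋ)=(1.675680, 5.274340)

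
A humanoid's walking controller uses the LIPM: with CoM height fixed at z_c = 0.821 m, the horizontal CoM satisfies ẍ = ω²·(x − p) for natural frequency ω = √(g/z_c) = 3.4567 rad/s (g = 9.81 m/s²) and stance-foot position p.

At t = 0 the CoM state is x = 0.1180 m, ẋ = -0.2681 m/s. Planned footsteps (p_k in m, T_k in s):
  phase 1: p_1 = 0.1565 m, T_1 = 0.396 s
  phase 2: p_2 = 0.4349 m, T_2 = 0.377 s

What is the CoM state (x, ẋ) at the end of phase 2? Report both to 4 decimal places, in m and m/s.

x = -0.9536, ẋ = -4.5475

phase 1: p=0.1565, T=0.396, ωT=1.368853, cosh=2.092619, sinh=1.838221; start (x,ẋ)=(0.118000, -0.268100) → end (x,ẋ)=(-0.066637, -0.805667)
phase 2: p=0.4349, T=0.377, ωT=1.303176, cosh=1.976318, sinh=1.704650; start (x,ẋ)=(-0.066637, -0.805667) → end (x,ẋ)=(-0.953607, -4.547546)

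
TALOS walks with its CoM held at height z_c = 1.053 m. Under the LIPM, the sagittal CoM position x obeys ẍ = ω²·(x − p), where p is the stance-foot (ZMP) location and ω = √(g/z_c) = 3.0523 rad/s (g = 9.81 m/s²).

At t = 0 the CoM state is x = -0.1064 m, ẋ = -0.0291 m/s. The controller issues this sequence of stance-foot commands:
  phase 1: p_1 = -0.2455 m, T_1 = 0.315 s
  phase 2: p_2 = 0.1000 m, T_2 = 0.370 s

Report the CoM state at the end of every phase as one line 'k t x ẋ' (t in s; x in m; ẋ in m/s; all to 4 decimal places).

phase 1: p=-0.2455, T=0.315, ωT=0.961474, cosh=1.498939, sinh=1.116611; start (x,ẋ)=(-0.106400, -0.029100) → end (x,ẋ)=(-0.047643, 0.430466)
phase 2: p=0.1000, T=0.370, ωT=1.129351, cosh=1.708446, sinh=1.385203; start (x,ẋ)=(-0.047643, 0.430466) → end (x,ẋ)=(0.043115, 0.111185)

1 0.3150 -0.0476 0.4305
2 0.6850 0.0431 0.1112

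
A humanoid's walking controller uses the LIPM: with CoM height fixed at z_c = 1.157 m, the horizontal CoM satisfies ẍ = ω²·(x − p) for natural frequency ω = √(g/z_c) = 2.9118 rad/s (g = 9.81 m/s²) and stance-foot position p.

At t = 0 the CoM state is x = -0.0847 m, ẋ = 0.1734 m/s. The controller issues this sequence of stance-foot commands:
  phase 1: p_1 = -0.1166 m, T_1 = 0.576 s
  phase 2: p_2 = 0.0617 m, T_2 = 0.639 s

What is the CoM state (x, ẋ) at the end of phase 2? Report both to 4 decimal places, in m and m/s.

x = 1.0470, ẋ = 2.9521

phase 1: p=-0.1166, T=0.576, ωT=1.677197, cosh=2.768717, sinh=2.581820; start (x,ẋ)=(-0.084700, 0.173400) → end (x,ẋ)=(0.125471, 0.719911)
phase 2: p=0.0617, T=0.639, ωT=1.860640, cosh=3.291712, sinh=3.136139; start (x,ẋ)=(0.125471, 0.719911) → end (x,ẋ)=(1.046994, 2.952090)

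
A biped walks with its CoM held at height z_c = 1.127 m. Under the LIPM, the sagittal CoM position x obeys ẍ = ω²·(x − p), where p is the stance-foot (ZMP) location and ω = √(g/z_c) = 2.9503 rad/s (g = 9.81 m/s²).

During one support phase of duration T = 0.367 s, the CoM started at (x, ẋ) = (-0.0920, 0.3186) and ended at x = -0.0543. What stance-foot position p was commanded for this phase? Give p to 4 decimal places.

ωT = 2.9503·0.367 = 1.082760; cosh(ωT) = 1.645739, sinh(ωT) = 1.307079
x(T) = p + (x₀−p)·cosh(ωT) + (ẋ₀/ω)·sinh(ωT) ⇒ p·(1 − cosh) = x(T) − x₀·cosh − (ẋ₀/ω)·sinh
numerator   = -0.0543 − (-0.0920)·1.645739 − (0.3186/2.9503)·1.307079 = -0.044042
denominator = 1 − 1.645739 = -0.645739
p = -0.044042 / -0.645739 = 0.0682

p = 0.0682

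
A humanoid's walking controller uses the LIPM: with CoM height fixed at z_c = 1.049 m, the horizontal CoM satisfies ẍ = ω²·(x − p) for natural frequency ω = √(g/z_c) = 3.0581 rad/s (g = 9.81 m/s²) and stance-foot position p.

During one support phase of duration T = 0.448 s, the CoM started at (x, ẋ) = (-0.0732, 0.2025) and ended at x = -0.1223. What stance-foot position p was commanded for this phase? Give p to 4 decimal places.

p = 0.0830

ωT = 3.0581·0.448 = 1.370029; cosh(ωT) = 2.094782, sinh(ωT) = 1.840682
x(T) = p + (x₀−p)·cosh(ωT) + (ẋ₀/ω)·sinh(ωT) ⇒ p·(1 − cosh) = x(T) − x₀·cosh − (ẋ₀/ω)·sinh
numerator   = -0.1223 − (-0.0732)·2.094782 − (0.2025/3.0581)·1.840682 = -0.090848
denominator = 1 − 2.094782 = -1.094782
p = -0.090848 / -1.094782 = 0.0830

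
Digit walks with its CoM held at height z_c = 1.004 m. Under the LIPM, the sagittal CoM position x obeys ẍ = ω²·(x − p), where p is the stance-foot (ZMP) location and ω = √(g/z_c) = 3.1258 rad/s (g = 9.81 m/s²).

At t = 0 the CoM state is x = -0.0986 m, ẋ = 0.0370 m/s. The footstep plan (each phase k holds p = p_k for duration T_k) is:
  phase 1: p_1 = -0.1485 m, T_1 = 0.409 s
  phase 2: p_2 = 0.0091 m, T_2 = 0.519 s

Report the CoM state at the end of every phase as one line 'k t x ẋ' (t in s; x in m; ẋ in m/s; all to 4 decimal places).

phase 1: p=-0.1485, T=0.409, ωT=1.278452, cosh=1.934773, sinh=1.656305; start (x,ẋ)=(-0.098600, 0.037000) → end (x,ẋ)=(-0.032349, 0.329933)
phase 2: p=0.0091, T=0.519, ωT=1.622290, cosh=2.631061, sinh=2.433615; start (x,ẋ)=(-0.032349, 0.329933) → end (x,ẋ)=(0.156916, 0.552769)

1 0.4090 -0.0323 0.3299
2 0.9280 0.1569 0.5528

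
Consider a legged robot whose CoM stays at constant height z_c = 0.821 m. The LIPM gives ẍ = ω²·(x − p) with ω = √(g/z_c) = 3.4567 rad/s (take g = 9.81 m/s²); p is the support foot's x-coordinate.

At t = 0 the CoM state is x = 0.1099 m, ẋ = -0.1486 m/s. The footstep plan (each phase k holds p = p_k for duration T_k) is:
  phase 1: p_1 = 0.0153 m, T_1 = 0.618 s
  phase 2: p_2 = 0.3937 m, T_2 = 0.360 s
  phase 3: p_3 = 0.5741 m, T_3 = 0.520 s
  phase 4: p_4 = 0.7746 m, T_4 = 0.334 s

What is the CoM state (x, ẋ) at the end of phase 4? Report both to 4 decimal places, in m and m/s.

x = 0.6382, ẋ = -0.2015

phase 1: p=0.0153, T=0.618, ωT=2.136241, cosh=4.292821, sinh=4.174723; start (x,ẋ)=(0.109900, -0.148600) → end (x,ẋ)=(0.241934, 0.727237)
phase 2: p=0.3937, T=0.360, ωT=1.244412, cosh=1.879502, sinh=1.591392; start (x,ẋ)=(0.241934, 0.727237) → end (x,ẋ)=(0.443260, 0.531984)
phase 3: p=0.5741, T=0.520, ωT=1.797484, cosh=3.100080, sinh=2.934365; start (x,ẋ)=(0.443260, 0.531984) → end (x,ẋ)=(0.620081, 0.322051)
phase 4: p=0.7746, T=0.334, ωT=1.154538, cosh=1.743880, sinh=1.428677; start (x,ẋ)=(0.620081, 0.322051) → end (x,ẋ)=(0.638244, -0.201473)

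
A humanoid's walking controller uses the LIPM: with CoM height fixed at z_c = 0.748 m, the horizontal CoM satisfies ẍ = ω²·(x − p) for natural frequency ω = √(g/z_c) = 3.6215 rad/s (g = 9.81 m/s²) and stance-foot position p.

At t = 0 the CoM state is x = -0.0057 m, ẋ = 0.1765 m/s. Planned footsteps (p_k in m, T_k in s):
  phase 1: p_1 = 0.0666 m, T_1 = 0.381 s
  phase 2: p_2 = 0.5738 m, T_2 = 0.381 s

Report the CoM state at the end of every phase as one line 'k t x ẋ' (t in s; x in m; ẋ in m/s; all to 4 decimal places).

1 0.3810 0.0046 -0.1144
2 0.7620 -0.6877 -4.0787

phase 1: p=0.0666, T=0.381, ωT=1.379792, cosh=2.112852, sinh=1.861221; start (x,ẋ)=(-0.005700, 0.176500) → end (x,ẋ)=(0.004551, -0.114413)
phase 2: p=0.5738, T=0.381, ωT=1.379792, cosh=2.112852, sinh=1.861221; start (x,ẋ)=(0.004551, -0.114413) → end (x,ẋ)=(-0.687741, -4.078714)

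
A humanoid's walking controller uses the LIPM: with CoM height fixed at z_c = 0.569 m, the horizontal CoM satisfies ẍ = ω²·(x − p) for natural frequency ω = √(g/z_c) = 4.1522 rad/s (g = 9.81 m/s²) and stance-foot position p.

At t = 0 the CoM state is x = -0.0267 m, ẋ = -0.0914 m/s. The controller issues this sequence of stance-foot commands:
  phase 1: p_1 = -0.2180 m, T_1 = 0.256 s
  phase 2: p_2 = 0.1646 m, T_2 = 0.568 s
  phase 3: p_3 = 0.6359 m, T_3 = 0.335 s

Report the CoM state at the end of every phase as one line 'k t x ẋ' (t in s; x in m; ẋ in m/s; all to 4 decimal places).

phase 1: p=-0.2180, T=0.256, ωT=1.062963, cosh=1.620184, sinh=1.274753; start (x,ẋ)=(-0.026700, -0.091400) → end (x,ẋ)=(0.063881, 0.864472)
phase 2: p=0.1646, T=0.568, ωT=2.358450, cosh=5.334555, sinh=5.239989; start (x,ẋ)=(0.063881, 0.864472) → end (x,ẋ)=(0.718252, 2.420174)
phase 3: p=0.6359, T=0.335, ωT=1.390987, cosh=2.133822, sinh=1.884993; start (x,ẋ)=(0.718252, 2.420174) → end (x,ẋ)=(1.910323, 5.808783)

1 0.2560 0.0639 0.8645
2 0.8240 0.7183 2.4202
3 1.1590 1.9103 5.8088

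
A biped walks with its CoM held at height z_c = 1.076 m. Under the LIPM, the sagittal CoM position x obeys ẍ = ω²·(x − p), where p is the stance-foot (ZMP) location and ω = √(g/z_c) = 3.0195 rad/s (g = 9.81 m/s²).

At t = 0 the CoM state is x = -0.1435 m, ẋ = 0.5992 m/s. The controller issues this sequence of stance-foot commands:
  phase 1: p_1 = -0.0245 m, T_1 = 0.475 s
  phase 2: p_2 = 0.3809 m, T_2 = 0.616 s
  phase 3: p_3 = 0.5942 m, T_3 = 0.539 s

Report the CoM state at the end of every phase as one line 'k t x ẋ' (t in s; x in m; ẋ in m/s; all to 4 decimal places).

phase 1: p=-0.0245, T=0.475, ωT=1.434262, cosh=2.217420, sinh=1.979129; start (x,ẋ)=(-0.143500, 0.599200) → end (x,ẋ)=(0.104372, 0.617536)
phase 2: p=0.3809, T=0.616, ωT=1.860012, cosh=3.289742, sinh=3.134072; start (x,ẋ)=(0.104372, 0.617536) → end (x,ẋ)=(0.112163, -0.585338)
phase 3: p=0.5942, T=0.539, ωT=1.627511, cosh=2.643801, sinh=2.447383; start (x,ẋ)=(0.112163, -0.585338) → end (x,ẋ)=(-1.154642, -5.109709)

1 0.4750 0.1044 0.6175
2 1.0910 0.1122 -0.5853
3 1.6300 -1.1546 -5.1097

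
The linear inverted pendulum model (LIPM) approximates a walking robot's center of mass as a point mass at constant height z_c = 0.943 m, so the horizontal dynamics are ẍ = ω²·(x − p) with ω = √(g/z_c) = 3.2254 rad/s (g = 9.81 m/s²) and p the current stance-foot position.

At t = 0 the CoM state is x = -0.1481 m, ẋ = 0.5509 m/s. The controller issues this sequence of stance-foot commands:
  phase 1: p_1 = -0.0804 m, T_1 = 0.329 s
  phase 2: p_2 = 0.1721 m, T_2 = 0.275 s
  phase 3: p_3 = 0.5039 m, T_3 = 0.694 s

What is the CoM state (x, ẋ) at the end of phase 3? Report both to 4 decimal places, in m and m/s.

x = -0.5598, ẋ = -3.2694

phase 1: p=-0.0804, T=0.329, ωT=1.061157, cosh=1.617883, sinh=1.271828; start (x,ẋ)=(-0.148100, 0.550900) → end (x,ẋ)=(0.027298, 0.613576)
phase 2: p=0.1721, T=0.275, ωT=0.886985, cosh=1.419847, sinh=1.007952; start (x,ẋ)=(0.027298, 0.613576) → end (x,ẋ)=(0.158249, 0.400427)
phase 3: p=0.5039, T=0.694, ωT=2.238428, cosh=4.742599, sinh=4.635973; start (x,ẋ)=(0.158249, 0.400427) → end (x,ẋ)=(-0.559839, -3.269414)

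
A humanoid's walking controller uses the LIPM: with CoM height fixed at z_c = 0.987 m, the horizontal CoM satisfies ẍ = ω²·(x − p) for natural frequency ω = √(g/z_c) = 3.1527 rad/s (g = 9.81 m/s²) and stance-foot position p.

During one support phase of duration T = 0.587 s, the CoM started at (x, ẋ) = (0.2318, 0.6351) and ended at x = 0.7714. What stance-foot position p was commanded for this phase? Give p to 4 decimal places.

p = 0.2697

ωT = 3.1527·0.587 = 1.850635; cosh(ωT) = 3.260498, sinh(ωT) = 3.103361
x(T) = p + (x₀−p)·cosh(ωT) + (ẋ₀/ω)·sinh(ωT) ⇒ p·(1 − cosh) = x(T) − x₀·cosh − (ẋ₀/ω)·sinh
numerator   = 0.7714 − (0.2318)·3.260498 − (0.6351/3.1527)·3.103361 = -0.609544
denominator = 1 − 3.260498 = -2.260498
p = -0.609544 / -2.260498 = 0.2697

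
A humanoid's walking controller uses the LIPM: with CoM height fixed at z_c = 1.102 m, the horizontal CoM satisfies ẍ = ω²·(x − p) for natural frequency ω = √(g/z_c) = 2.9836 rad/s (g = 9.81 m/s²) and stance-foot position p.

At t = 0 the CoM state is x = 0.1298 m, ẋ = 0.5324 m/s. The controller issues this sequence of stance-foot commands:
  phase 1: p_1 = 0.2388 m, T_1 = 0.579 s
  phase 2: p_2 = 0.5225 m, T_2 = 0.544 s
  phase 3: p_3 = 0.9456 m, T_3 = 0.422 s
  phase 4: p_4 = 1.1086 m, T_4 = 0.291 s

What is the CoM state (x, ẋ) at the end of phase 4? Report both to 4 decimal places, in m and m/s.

x = 1.3519, ẋ = 1.1040

phase 1: p=0.2388, T=0.579, ωT=1.727504, cosh=2.902161, sinh=2.724434; start (x,ẋ)=(0.129800, 0.532400) → end (x,ẋ)=(0.408618, 0.659091)
phase 2: p=0.5225, T=0.544, ωT=1.623078, cosh=2.632980, sinh=2.435690; start (x,ẋ)=(0.408618, 0.659091) → end (x,ẋ)=(0.760707, 0.907780)
phase 3: p=0.9456, T=0.422, ωT=1.259079, cosh=1.903046, sinh=1.619131; start (x,ẋ)=(0.760707, 0.907780) → end (x,ẋ)=(1.086371, 0.834358)
phase 4: p=1.1086, T=0.291, ωT=0.868228, cosh=1.401189, sinh=0.981495; start (x,ẋ)=(1.086371, 0.834358) → end (x,ẋ)=(1.351926, 1.103998)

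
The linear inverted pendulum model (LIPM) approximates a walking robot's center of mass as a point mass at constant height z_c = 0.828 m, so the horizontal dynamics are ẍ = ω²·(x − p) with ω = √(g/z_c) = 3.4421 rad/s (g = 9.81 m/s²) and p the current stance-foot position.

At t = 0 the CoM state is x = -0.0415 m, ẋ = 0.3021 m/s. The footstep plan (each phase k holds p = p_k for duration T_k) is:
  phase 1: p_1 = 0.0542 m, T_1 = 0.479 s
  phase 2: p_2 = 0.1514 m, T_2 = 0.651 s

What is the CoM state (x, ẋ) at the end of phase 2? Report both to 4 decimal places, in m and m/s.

phase 1: p=0.0542, T=0.479, ωT=1.648766, cosh=2.696422, sinh=2.504135; start (x,ẋ)=(-0.041500, 0.302100) → end (x,ẋ)=(0.015931, -0.010295)
phase 2: p=0.1514, T=0.651, ωT=2.240807, cosh=4.753644, sinh=4.647272; start (x,ẋ)=(0.015931, -0.010295) → end (x,ẋ)=(-0.506473, -2.215957)

x = -0.5065, ẋ = -2.2160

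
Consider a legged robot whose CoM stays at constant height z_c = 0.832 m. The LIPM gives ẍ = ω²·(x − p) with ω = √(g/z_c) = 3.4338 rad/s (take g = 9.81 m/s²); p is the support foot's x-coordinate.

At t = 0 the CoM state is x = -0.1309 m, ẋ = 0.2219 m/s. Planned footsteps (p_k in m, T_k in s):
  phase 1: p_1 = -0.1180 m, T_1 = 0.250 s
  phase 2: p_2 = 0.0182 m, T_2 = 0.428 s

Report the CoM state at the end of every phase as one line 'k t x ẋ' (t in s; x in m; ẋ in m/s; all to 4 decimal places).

1 0.2500 -0.0734 0.2659
2 0.6780 -0.0320 -0.0390

phase 1: p=-0.1180, T=0.250, ωT=0.858450, cosh=1.391660, sinh=0.967841; start (x,ẋ)=(-0.130900, 0.221900) → end (x,ẋ)=(-0.073408, 0.265938)
phase 2: p=0.0182, T=0.428, ωT=1.469666, cosh=2.288893, sinh=2.058891; start (x,ẋ)=(-0.073408, 0.265938) → end (x,ẋ)=(-0.032027, -0.038951)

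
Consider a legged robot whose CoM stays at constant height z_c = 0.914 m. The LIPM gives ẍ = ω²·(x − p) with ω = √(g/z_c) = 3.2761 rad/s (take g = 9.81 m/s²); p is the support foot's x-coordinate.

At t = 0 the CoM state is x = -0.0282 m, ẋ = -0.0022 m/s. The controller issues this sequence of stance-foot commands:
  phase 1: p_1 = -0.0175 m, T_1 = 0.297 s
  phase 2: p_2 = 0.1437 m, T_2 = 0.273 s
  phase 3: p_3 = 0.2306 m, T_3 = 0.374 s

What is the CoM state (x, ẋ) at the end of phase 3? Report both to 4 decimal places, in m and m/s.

phase 1: p=-0.0175, T=0.297, ωT=0.973002, cosh=1.511911, sinh=1.133964; start (x,ẋ)=(-0.028200, -0.002200) → end (x,ẋ)=(-0.034439, -0.043076)
phase 2: p=0.1437, T=0.273, ωT=0.894375, cosh=1.427335, sinh=1.018472; start (x,ẋ)=(-0.034439, -0.043076) → end (x,ẋ)=(-0.123956, -0.655866)
phase 3: p=0.2306, T=0.374, ωT=1.225261, cosh=1.849368, sinh=1.555688; start (x,ẋ)=(-0.123956, -0.655866) → end (x,ẋ)=(-0.736548, -3.019961)

x = -0.7365, ẋ = -3.0200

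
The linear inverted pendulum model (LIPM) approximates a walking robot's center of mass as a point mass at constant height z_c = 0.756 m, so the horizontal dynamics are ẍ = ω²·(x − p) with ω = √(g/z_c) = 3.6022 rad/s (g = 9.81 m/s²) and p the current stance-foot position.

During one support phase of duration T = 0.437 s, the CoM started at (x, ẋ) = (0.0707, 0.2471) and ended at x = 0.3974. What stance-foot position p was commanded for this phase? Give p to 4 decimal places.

ωT = 3.6022·0.437 = 1.574161; cosh(ωT) = 2.516937, sinh(ωT) = 2.309756
x(T) = p + (x₀−p)·cosh(ωT) + (ẋ₀/ω)·sinh(ωT) ⇒ p·(1 − cosh) = x(T) − x₀·cosh − (ẋ₀/ω)·sinh
numerator   = 0.3974 − (0.0707)·2.516937 − (0.2471/3.6022)·2.309756 = 0.061010
denominator = 1 − 2.516937 = -1.516937
p = 0.061010 / -1.516937 = -0.0402

p = -0.0402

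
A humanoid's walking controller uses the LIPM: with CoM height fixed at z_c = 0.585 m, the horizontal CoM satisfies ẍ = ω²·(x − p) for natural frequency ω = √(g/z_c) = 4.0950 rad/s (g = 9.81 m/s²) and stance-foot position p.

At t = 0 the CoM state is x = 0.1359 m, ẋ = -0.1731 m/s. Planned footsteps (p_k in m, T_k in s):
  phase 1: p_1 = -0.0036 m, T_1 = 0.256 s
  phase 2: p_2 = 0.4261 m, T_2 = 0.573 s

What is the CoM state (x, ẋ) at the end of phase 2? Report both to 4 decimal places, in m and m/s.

x = -0.3872, ẋ = -3.1868

phase 1: p=-0.0036, T=0.256, ωT=1.048320, cosh=1.601690, sinh=1.251164; start (x,ẋ)=(0.135900, -0.173100) → end (x,ẋ)=(0.166948, 0.437478)
phase 2: p=0.4261, T=0.573, ωT=2.346435, cosh=5.271982, sinh=5.176273; start (x,ẋ)=(0.166948, 0.437478) → end (x,ẋ)=(-0.387153, -3.186831)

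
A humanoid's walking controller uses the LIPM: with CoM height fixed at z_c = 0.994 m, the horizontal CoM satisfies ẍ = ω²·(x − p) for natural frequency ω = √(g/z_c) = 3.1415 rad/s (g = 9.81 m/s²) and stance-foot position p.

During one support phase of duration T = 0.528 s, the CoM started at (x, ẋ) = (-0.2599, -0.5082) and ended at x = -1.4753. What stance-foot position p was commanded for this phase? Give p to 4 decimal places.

ωT = 3.1415·0.528 = 1.658712; cosh(ωT) = 2.721463, sinh(ωT) = 2.531079
x(T) = p + (x₀−p)·cosh(ωT) + (ẋ₀/ω)·sinh(ωT) ⇒ p·(1 − cosh) = x(T) − x₀·cosh − (ẋ₀/ω)·sinh
numerator   = -1.4753 − (-0.2599)·2.721463 − (-0.5082/3.1415)·2.531079 = -0.358540
denominator = 1 − 2.721463 = -1.721463
p = -0.358540 / -1.721463 = 0.2083

p = 0.2083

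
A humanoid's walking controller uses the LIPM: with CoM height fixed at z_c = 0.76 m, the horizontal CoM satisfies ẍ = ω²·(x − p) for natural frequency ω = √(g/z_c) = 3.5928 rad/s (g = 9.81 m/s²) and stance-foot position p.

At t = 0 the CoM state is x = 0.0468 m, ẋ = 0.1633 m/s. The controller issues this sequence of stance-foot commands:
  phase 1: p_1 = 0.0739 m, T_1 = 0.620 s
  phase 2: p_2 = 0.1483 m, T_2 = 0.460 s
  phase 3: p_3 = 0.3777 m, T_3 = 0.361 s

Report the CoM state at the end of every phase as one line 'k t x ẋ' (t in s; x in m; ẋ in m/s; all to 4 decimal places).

1 0.6200 0.1551 0.3199
2 1.0800 0.3906 0.9273
3 1.4410 0.8400 1.9016

phase 1: p=0.0739, T=0.620, ωT=2.227536, cosh=4.692387, sinh=4.584593; start (x,ẋ)=(0.046800, 0.163300) → end (x,ẋ)=(0.155115, 0.319888)
phase 2: p=0.1483, T=0.460, ωT=1.652688, cosh=2.706265, sinh=2.514730; start (x,ẋ)=(0.155115, 0.319888) → end (x,ẋ)=(0.390645, 0.927278)
phase 3: p=0.3777, T=0.361, ωT=1.297001, cosh=1.965829, sinh=1.692479; start (x,ẋ)=(0.390645, 0.927278) → end (x,ẋ)=(0.839966, 1.901589)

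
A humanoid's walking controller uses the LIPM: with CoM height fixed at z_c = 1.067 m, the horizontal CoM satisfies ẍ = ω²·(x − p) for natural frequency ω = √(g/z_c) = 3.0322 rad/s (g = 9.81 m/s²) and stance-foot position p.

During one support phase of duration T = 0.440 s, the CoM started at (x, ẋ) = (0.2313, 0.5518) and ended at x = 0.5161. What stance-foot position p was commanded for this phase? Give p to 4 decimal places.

ωT = 3.0322·0.440 = 1.334168; cosh(ωT) = 2.030106, sinh(ωT) = 1.766729
x(T) = p + (x₀−p)·cosh(ωT) + (ẋ₀/ω)·sinh(ωT) ⇒ p·(1 − cosh) = x(T) − x₀·cosh − (ẋ₀/ω)·sinh
numerator   = 0.5161 − (0.2313)·2.030106 − (0.5518/3.0322)·1.766729 = -0.274973
denominator = 1 − 2.030106 = -1.030106
p = -0.274973 / -1.030106 = 0.2669

p = 0.2669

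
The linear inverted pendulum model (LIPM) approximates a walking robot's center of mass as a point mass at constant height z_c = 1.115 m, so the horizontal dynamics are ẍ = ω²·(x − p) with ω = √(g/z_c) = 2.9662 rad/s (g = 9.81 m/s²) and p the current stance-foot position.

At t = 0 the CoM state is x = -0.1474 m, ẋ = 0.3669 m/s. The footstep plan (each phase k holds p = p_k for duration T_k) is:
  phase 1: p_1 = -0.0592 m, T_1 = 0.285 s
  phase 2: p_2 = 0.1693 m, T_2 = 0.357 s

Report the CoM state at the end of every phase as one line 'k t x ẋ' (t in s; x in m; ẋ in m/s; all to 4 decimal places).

1 0.2850 -0.0634 0.2575
2 0.6420 -0.0964 -0.4593

phase 1: p=-0.0592, T=0.285, ωT=0.845367, cosh=1.379116, sinh=0.949716; start (x,ẋ)=(-0.147400, 0.366900) → end (x,ẋ)=(-0.063364, 0.257534)
phase 2: p=0.1693, T=0.357, ωT=1.058933, cosh=1.615060, sinh=1.268234; start (x,ẋ)=(-0.063364, 0.257534) → end (x,ẋ)=(-0.096355, -0.459312)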